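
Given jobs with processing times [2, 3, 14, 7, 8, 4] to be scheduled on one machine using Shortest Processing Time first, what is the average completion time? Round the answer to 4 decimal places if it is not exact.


Sort jobs by processing time (SPT order): [2, 3, 4, 7, 8, 14]
Compute completion times sequentially:
  Job 1: processing = 2, completes at 2
  Job 2: processing = 3, completes at 5
  Job 3: processing = 4, completes at 9
  Job 4: processing = 7, completes at 16
  Job 5: processing = 8, completes at 24
  Job 6: processing = 14, completes at 38
Sum of completion times = 94
Average completion time = 94/6 = 15.6667

15.6667


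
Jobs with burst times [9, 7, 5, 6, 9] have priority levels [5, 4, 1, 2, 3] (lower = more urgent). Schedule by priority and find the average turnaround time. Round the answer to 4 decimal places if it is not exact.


Sort by priority (ascending = highest first):
Order: [(1, 5), (2, 6), (3, 9), (4, 7), (5, 9)]
Completion times:
  Priority 1, burst=5, C=5
  Priority 2, burst=6, C=11
  Priority 3, burst=9, C=20
  Priority 4, burst=7, C=27
  Priority 5, burst=9, C=36
Average turnaround = 99/5 = 19.8

19.8


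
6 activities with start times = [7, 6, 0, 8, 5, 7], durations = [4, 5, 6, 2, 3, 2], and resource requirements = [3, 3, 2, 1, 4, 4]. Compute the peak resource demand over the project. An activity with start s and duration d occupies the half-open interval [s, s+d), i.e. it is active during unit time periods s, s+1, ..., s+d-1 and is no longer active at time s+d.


Each activity i is active on [start_i, start_i + duration_i).
Compute total resource usage per time slot:
  t=0: active resources = [2], total = 2
  t=1: active resources = [2], total = 2
  t=2: active resources = [2], total = 2
  t=3: active resources = [2], total = 2
  t=4: active resources = [2], total = 2
  t=5: active resources = [2, 4], total = 6
  t=6: active resources = [3, 4], total = 7
  t=7: active resources = [3, 3, 4, 4], total = 14
  t=8: active resources = [3, 3, 1, 4], total = 11
  t=9: active resources = [3, 3, 1], total = 7
  t=10: active resources = [3, 3], total = 6
Peak resource demand = 14

14


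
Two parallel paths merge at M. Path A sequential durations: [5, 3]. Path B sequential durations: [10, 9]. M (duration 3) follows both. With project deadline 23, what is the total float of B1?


Forward pass: ES(B1) = sum of predecessors on chain B = 0
EF = ES + duration = 0 + 10 = 10
Backward pass: LF(M) = deadline = 23; LS(M) = 23 - 3 = 20
LF(B1) = LS(M) - sum(successors on chain B) = 20 - 9 = 11
LS = LF - duration = 11 - 10 = 1
Total float = LS - ES = 1 - 0 = 1

1


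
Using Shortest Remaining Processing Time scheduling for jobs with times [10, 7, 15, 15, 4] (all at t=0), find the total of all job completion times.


Since all jobs arrive at t=0, SRPT equals SPT ordering.
SPT order: [4, 7, 10, 15, 15]
Completion times:
  Job 1: p=4, C=4
  Job 2: p=7, C=11
  Job 3: p=10, C=21
  Job 4: p=15, C=36
  Job 5: p=15, C=51
Total completion time = 4 + 11 + 21 + 36 + 51 = 123

123


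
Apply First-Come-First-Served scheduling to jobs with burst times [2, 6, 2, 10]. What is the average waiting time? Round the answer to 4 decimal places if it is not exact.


FCFS order (as given): [2, 6, 2, 10]
Waiting times:
  Job 1: wait = 0
  Job 2: wait = 2
  Job 3: wait = 8
  Job 4: wait = 10
Sum of waiting times = 20
Average waiting time = 20/4 = 5.0

5.0


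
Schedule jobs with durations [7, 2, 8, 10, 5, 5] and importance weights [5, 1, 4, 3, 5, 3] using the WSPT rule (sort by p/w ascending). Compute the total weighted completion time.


Compute p/w ratios and sort ascending (WSPT): [(5, 5), (7, 5), (5, 3), (2, 1), (8, 4), (10, 3)]
Compute weighted completion times:
  Job (p=5,w=5): C=5, w*C=5*5=25
  Job (p=7,w=5): C=12, w*C=5*12=60
  Job (p=5,w=3): C=17, w*C=3*17=51
  Job (p=2,w=1): C=19, w*C=1*19=19
  Job (p=8,w=4): C=27, w*C=4*27=108
  Job (p=10,w=3): C=37, w*C=3*37=111
Total weighted completion time = 374

374


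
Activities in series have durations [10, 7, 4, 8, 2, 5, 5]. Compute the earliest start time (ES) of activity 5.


Activity 5 starts after activities 1 through 4 complete.
Predecessor durations: [10, 7, 4, 8]
ES = 10 + 7 + 4 + 8 = 29

29


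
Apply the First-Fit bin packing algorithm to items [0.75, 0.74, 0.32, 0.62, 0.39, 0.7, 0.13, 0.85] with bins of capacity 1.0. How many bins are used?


Place items sequentially using First-Fit:
  Item 0.75 -> new Bin 1
  Item 0.74 -> new Bin 2
  Item 0.32 -> new Bin 3
  Item 0.62 -> Bin 3 (now 0.94)
  Item 0.39 -> new Bin 4
  Item 0.7 -> new Bin 5
  Item 0.13 -> Bin 1 (now 0.88)
  Item 0.85 -> new Bin 6
Total bins used = 6

6


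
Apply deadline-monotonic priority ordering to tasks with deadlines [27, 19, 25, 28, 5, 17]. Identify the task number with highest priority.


Sort tasks by relative deadline (ascending):
  Task 5: deadline = 5
  Task 6: deadline = 17
  Task 2: deadline = 19
  Task 3: deadline = 25
  Task 1: deadline = 27
  Task 4: deadline = 28
Priority order (highest first): [5, 6, 2, 3, 1, 4]
Highest priority task = 5

5


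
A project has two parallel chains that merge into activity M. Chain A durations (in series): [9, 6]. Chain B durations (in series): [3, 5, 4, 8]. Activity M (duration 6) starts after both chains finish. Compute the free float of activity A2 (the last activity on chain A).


ES(A2) = sum of predecessors on chain A = 9
EF(A2) = ES + duration = 9 + 6 = 15
Successor of A2 is M. ES(M) = max(sum(A), sum(B)) = max(15, 20) = 20
Free float = ES(successor) - EF(current) = 20 - 15 = 5

5


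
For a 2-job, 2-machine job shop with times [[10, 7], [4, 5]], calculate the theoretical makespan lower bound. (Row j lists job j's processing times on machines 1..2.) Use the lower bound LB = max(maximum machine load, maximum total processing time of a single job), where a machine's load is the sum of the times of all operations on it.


Machine loads:
  Machine 1: 10 + 4 = 14
  Machine 2: 7 + 5 = 12
Max machine load = 14
Job totals:
  Job 1: 17
  Job 2: 9
Max job total = 17
Lower bound = max(14, 17) = 17

17


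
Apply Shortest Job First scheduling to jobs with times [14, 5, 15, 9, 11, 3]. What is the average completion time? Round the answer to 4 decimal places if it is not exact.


SJF order (ascending): [3, 5, 9, 11, 14, 15]
Completion times:
  Job 1: burst=3, C=3
  Job 2: burst=5, C=8
  Job 3: burst=9, C=17
  Job 4: burst=11, C=28
  Job 5: burst=14, C=42
  Job 6: burst=15, C=57
Average completion = 155/6 = 25.8333

25.8333


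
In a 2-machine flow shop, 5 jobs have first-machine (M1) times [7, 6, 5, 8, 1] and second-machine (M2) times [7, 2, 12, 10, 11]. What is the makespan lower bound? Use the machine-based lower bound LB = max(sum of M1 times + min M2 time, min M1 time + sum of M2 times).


LB1 = sum(M1 times) + min(M2 times) = 27 + 2 = 29
LB2 = min(M1 times) + sum(M2 times) = 1 + 42 = 43
Lower bound = max(LB1, LB2) = max(29, 43) = 43

43


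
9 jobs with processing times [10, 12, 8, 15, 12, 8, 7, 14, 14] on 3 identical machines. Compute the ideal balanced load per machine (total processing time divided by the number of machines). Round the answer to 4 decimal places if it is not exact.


Total processing time = 10 + 12 + 8 + 15 + 12 + 8 + 7 + 14 + 14 = 100
Number of machines = 3
Ideal balanced load = 100 / 3 = 33.3333

33.3333


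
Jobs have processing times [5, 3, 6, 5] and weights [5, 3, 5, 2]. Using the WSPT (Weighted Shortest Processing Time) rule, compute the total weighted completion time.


Compute p/w ratios and sort ascending (WSPT): [(5, 5), (3, 3), (6, 5), (5, 2)]
Compute weighted completion times:
  Job (p=5,w=5): C=5, w*C=5*5=25
  Job (p=3,w=3): C=8, w*C=3*8=24
  Job (p=6,w=5): C=14, w*C=5*14=70
  Job (p=5,w=2): C=19, w*C=2*19=38
Total weighted completion time = 157

157


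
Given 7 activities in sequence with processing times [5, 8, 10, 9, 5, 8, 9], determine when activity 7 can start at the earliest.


Activity 7 starts after activities 1 through 6 complete.
Predecessor durations: [5, 8, 10, 9, 5, 8]
ES = 5 + 8 + 10 + 9 + 5 + 8 = 45

45


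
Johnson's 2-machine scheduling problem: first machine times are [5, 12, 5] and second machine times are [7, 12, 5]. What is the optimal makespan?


Apply Johnson's rule:
  Group 1 (a <= b): [(1, 5, 7), (3, 5, 5), (2, 12, 12)]
  Group 2 (a > b): []
Optimal job order: [1, 3, 2]
Schedule:
  Job 1: M1 done at 5, M2 done at 12
  Job 3: M1 done at 10, M2 done at 17
  Job 2: M1 done at 22, M2 done at 34
Makespan = 34

34


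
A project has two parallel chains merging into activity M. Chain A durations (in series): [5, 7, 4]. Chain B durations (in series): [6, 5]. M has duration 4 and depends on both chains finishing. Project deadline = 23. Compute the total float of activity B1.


Forward pass: ES(B1) = sum of predecessors on chain B = 0
EF = ES + duration = 0 + 6 = 6
Backward pass: LF(M) = deadline = 23; LS(M) = 23 - 4 = 19
LF(B1) = LS(M) - sum(successors on chain B) = 19 - 5 = 14
LS = LF - duration = 14 - 6 = 8
Total float = LS - ES = 8 - 0 = 8

8


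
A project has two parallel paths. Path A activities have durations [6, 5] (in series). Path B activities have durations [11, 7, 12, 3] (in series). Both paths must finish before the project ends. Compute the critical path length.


Path A total = 6 + 5 = 11
Path B total = 11 + 7 + 12 + 3 = 33
Critical path = longest path = max(11, 33) = 33

33


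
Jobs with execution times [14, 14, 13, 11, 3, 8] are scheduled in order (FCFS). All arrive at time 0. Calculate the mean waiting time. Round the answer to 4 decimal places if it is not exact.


FCFS order (as given): [14, 14, 13, 11, 3, 8]
Waiting times:
  Job 1: wait = 0
  Job 2: wait = 14
  Job 3: wait = 28
  Job 4: wait = 41
  Job 5: wait = 52
  Job 6: wait = 55
Sum of waiting times = 190
Average waiting time = 190/6 = 31.6667

31.6667


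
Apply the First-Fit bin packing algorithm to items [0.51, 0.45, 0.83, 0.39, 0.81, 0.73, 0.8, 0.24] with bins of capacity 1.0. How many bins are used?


Place items sequentially using First-Fit:
  Item 0.51 -> new Bin 1
  Item 0.45 -> Bin 1 (now 0.96)
  Item 0.83 -> new Bin 2
  Item 0.39 -> new Bin 3
  Item 0.81 -> new Bin 4
  Item 0.73 -> new Bin 5
  Item 0.8 -> new Bin 6
  Item 0.24 -> Bin 3 (now 0.63)
Total bins used = 6

6


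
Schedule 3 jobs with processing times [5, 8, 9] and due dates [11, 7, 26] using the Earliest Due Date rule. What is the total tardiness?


Sort by due date (EDD order): [(8, 7), (5, 11), (9, 26)]
Compute completion times and tardiness:
  Job 1: p=8, d=7, C=8, tardiness=max(0,8-7)=1
  Job 2: p=5, d=11, C=13, tardiness=max(0,13-11)=2
  Job 3: p=9, d=26, C=22, tardiness=max(0,22-26)=0
Total tardiness = 3

3


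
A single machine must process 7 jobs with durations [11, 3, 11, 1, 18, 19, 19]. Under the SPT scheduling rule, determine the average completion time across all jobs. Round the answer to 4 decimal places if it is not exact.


Sort jobs by processing time (SPT order): [1, 3, 11, 11, 18, 19, 19]
Compute completion times sequentially:
  Job 1: processing = 1, completes at 1
  Job 2: processing = 3, completes at 4
  Job 3: processing = 11, completes at 15
  Job 4: processing = 11, completes at 26
  Job 5: processing = 18, completes at 44
  Job 6: processing = 19, completes at 63
  Job 7: processing = 19, completes at 82
Sum of completion times = 235
Average completion time = 235/7 = 33.5714

33.5714


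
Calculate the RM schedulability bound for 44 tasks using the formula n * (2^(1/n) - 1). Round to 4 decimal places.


Compute 2^(1/44) = 1.0158780831
Subtract 1: 1.0158780831 - 1 = 0.0158780831
Multiply by n: 44 * 0.0158780831 = 0.6986356564
Round to 4 dp: 0.6986

0.6986


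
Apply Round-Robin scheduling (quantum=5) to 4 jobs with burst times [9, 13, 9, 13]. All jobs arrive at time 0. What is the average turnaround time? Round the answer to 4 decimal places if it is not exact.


Time quantum = 5
Execution trace:
  J1 runs 5 units, time = 5
  J2 runs 5 units, time = 10
  J3 runs 5 units, time = 15
  J4 runs 5 units, time = 20
  J1 runs 4 units, time = 24
  J2 runs 5 units, time = 29
  J3 runs 4 units, time = 33
  J4 runs 5 units, time = 38
  J2 runs 3 units, time = 41
  J4 runs 3 units, time = 44
Finish times: [24, 41, 33, 44]
Average turnaround = 142/4 = 35.5

35.5


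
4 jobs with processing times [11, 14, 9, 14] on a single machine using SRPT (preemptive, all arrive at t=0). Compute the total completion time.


Since all jobs arrive at t=0, SRPT equals SPT ordering.
SPT order: [9, 11, 14, 14]
Completion times:
  Job 1: p=9, C=9
  Job 2: p=11, C=20
  Job 3: p=14, C=34
  Job 4: p=14, C=48
Total completion time = 9 + 20 + 34 + 48 = 111

111


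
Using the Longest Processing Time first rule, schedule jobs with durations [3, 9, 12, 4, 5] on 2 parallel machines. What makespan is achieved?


Sort jobs in decreasing order (LPT): [12, 9, 5, 4, 3]
Assign each job to the least loaded machine:
  Machine 1: jobs [12, 4], load = 16
  Machine 2: jobs [9, 5, 3], load = 17
Makespan = max load = 17

17


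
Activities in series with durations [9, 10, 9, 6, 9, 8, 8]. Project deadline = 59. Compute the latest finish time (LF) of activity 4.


LF(activity 4) = deadline - sum of successor durations
Successors: activities 5 through 7 with durations [9, 8, 8]
Sum of successor durations = 25
LF = 59 - 25 = 34

34


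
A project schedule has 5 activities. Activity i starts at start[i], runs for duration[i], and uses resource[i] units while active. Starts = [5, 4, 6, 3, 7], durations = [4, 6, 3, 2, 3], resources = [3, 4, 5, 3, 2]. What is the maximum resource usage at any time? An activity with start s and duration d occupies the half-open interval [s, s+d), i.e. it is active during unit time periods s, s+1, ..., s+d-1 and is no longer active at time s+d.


Each activity i is active on [start_i, start_i + duration_i).
Compute total resource usage per time slot:
  t=0: active resources = [], total = 0
  t=1: active resources = [], total = 0
  t=2: active resources = [], total = 0
  t=3: active resources = [3], total = 3
  t=4: active resources = [4, 3], total = 7
  t=5: active resources = [3, 4], total = 7
  t=6: active resources = [3, 4, 5], total = 12
  t=7: active resources = [3, 4, 5, 2], total = 14
  t=8: active resources = [3, 4, 5, 2], total = 14
  t=9: active resources = [4, 2], total = 6
Peak resource demand = 14

14


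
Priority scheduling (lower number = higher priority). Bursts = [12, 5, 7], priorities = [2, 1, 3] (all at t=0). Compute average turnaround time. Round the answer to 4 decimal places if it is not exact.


Sort by priority (ascending = highest first):
Order: [(1, 5), (2, 12), (3, 7)]
Completion times:
  Priority 1, burst=5, C=5
  Priority 2, burst=12, C=17
  Priority 3, burst=7, C=24
Average turnaround = 46/3 = 15.3333

15.3333


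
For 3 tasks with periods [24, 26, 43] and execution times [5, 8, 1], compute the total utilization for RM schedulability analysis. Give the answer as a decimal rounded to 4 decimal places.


Compute individual utilizations (exact fractions):
  Task 1: C/T = 5/24 (approx. 0.2083)
  Task 2: C/T = 8/26 = 4/13 (approx. 0.3077)
  Task 3: C/T = 1/43 (approx. 0.0233)
Total utilization U = 5/24 + 4/13 + 1/43 = 7235/13416
Rounded to 4 decimal places: U = 0.5393
RM (Liu & Layland) bound for 3 tasks = 0.779763; compare with U = 7235/13416 (approx. 0.539281)
U <= bound, so schedulable by RM sufficient condition.

0.5393


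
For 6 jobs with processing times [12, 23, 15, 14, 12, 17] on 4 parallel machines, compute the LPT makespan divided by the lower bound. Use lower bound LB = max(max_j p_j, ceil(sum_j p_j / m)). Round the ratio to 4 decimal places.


LPT order: [23, 17, 15, 14, 12, 12]
Machine loads after assignment: [23, 17, 27, 26]
LPT makespan = 27
Lower bound = max(max_job, ceil(total/4)) = max(23, 24) = 24
Ratio = 27 / 24 = 1.125

1.125


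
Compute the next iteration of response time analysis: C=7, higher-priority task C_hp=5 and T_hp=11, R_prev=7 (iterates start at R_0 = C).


R_next = C + ceil(R_prev / T_hp) * C_hp
ceil(7 / 11) = ceil(0.6364) = 1
Interference = 1 * 5 = 5
R_next = 7 + 5 = 12

12


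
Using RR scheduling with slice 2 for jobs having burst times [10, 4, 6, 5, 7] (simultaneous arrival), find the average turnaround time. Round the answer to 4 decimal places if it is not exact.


Time quantum = 2
Execution trace:
  J1 runs 2 units, time = 2
  J2 runs 2 units, time = 4
  J3 runs 2 units, time = 6
  J4 runs 2 units, time = 8
  J5 runs 2 units, time = 10
  J1 runs 2 units, time = 12
  J2 runs 2 units, time = 14
  J3 runs 2 units, time = 16
  J4 runs 2 units, time = 18
  J5 runs 2 units, time = 20
  J1 runs 2 units, time = 22
  J3 runs 2 units, time = 24
  J4 runs 1 units, time = 25
  J5 runs 2 units, time = 27
  J1 runs 2 units, time = 29
  J5 runs 1 units, time = 30
  J1 runs 2 units, time = 32
Finish times: [32, 14, 24, 25, 30]
Average turnaround = 125/5 = 25.0

25.0


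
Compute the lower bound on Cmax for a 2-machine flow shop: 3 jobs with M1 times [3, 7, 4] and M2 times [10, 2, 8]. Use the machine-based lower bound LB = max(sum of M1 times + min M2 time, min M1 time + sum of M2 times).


LB1 = sum(M1 times) + min(M2 times) = 14 + 2 = 16
LB2 = min(M1 times) + sum(M2 times) = 3 + 20 = 23
Lower bound = max(LB1, LB2) = max(16, 23) = 23

23


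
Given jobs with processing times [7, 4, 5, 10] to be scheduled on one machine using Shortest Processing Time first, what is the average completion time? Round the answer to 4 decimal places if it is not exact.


Sort jobs by processing time (SPT order): [4, 5, 7, 10]
Compute completion times sequentially:
  Job 1: processing = 4, completes at 4
  Job 2: processing = 5, completes at 9
  Job 3: processing = 7, completes at 16
  Job 4: processing = 10, completes at 26
Sum of completion times = 55
Average completion time = 55/4 = 13.75

13.75


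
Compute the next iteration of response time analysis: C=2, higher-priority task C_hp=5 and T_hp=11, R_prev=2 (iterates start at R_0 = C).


R_next = C + ceil(R_prev / T_hp) * C_hp
ceil(2 / 11) = ceil(0.1818) = 1
Interference = 1 * 5 = 5
R_next = 2 + 5 = 7

7


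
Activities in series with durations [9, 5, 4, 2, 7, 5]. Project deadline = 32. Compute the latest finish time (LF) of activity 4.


LF(activity 4) = deadline - sum of successor durations
Successors: activities 5 through 6 with durations [7, 5]
Sum of successor durations = 12
LF = 32 - 12 = 20

20


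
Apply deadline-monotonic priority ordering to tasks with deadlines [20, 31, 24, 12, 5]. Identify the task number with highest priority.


Sort tasks by relative deadline (ascending):
  Task 5: deadline = 5
  Task 4: deadline = 12
  Task 1: deadline = 20
  Task 3: deadline = 24
  Task 2: deadline = 31
Priority order (highest first): [5, 4, 1, 3, 2]
Highest priority task = 5

5


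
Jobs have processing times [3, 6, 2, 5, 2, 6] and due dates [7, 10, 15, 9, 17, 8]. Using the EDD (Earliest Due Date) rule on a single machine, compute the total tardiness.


Sort by due date (EDD order): [(3, 7), (6, 8), (5, 9), (6, 10), (2, 15), (2, 17)]
Compute completion times and tardiness:
  Job 1: p=3, d=7, C=3, tardiness=max(0,3-7)=0
  Job 2: p=6, d=8, C=9, tardiness=max(0,9-8)=1
  Job 3: p=5, d=9, C=14, tardiness=max(0,14-9)=5
  Job 4: p=6, d=10, C=20, tardiness=max(0,20-10)=10
  Job 5: p=2, d=15, C=22, tardiness=max(0,22-15)=7
  Job 6: p=2, d=17, C=24, tardiness=max(0,24-17)=7
Total tardiness = 30

30


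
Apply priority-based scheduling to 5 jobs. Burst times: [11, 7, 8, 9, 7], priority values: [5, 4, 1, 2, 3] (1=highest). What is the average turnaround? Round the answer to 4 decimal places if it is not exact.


Sort by priority (ascending = highest first):
Order: [(1, 8), (2, 9), (3, 7), (4, 7), (5, 11)]
Completion times:
  Priority 1, burst=8, C=8
  Priority 2, burst=9, C=17
  Priority 3, burst=7, C=24
  Priority 4, burst=7, C=31
  Priority 5, burst=11, C=42
Average turnaround = 122/5 = 24.4

24.4


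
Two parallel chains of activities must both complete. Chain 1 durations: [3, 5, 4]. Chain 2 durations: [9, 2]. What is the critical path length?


Path A total = 3 + 5 + 4 = 12
Path B total = 9 + 2 = 11
Critical path = longest path = max(12, 11) = 12

12


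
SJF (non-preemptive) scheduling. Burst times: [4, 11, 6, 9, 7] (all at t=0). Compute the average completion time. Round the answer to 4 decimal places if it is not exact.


SJF order (ascending): [4, 6, 7, 9, 11]
Completion times:
  Job 1: burst=4, C=4
  Job 2: burst=6, C=10
  Job 3: burst=7, C=17
  Job 4: burst=9, C=26
  Job 5: burst=11, C=37
Average completion = 94/5 = 18.8

18.8


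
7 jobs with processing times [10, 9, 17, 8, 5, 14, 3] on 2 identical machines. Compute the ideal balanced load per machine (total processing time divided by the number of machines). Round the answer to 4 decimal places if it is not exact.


Total processing time = 10 + 9 + 17 + 8 + 5 + 14 + 3 = 66
Number of machines = 2
Ideal balanced load = 66 / 2 = 33.0

33.0


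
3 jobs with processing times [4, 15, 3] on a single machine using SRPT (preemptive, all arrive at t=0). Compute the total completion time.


Since all jobs arrive at t=0, SRPT equals SPT ordering.
SPT order: [3, 4, 15]
Completion times:
  Job 1: p=3, C=3
  Job 2: p=4, C=7
  Job 3: p=15, C=22
Total completion time = 3 + 7 + 22 = 32

32


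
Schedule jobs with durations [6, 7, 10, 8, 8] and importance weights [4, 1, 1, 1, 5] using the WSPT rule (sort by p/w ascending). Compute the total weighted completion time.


Compute p/w ratios and sort ascending (WSPT): [(6, 4), (8, 5), (7, 1), (8, 1), (10, 1)]
Compute weighted completion times:
  Job (p=6,w=4): C=6, w*C=4*6=24
  Job (p=8,w=5): C=14, w*C=5*14=70
  Job (p=7,w=1): C=21, w*C=1*21=21
  Job (p=8,w=1): C=29, w*C=1*29=29
  Job (p=10,w=1): C=39, w*C=1*39=39
Total weighted completion time = 183

183


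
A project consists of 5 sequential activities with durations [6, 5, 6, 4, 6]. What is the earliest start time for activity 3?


Activity 3 starts after activities 1 through 2 complete.
Predecessor durations: [6, 5]
ES = 6 + 5 = 11

11


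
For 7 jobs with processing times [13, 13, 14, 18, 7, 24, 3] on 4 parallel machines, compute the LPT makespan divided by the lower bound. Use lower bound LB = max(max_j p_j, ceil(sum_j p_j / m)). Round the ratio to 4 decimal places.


LPT order: [24, 18, 14, 13, 13, 7, 3]
Machine loads after assignment: [24, 21, 21, 26]
LPT makespan = 26
Lower bound = max(max_job, ceil(total/4)) = max(24, 23) = 24
Ratio = 26 / 24 = 1.0833

1.0833


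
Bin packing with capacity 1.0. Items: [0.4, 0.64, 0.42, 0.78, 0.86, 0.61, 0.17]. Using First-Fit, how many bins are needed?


Place items sequentially using First-Fit:
  Item 0.4 -> new Bin 1
  Item 0.64 -> new Bin 2
  Item 0.42 -> Bin 1 (now 0.82)
  Item 0.78 -> new Bin 3
  Item 0.86 -> new Bin 4
  Item 0.61 -> new Bin 5
  Item 0.17 -> Bin 1 (now 0.99)
Total bins used = 5

5


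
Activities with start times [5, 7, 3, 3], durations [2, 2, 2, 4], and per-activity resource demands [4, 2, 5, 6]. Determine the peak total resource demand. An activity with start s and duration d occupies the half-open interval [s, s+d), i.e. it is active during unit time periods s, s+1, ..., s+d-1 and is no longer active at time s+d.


Each activity i is active on [start_i, start_i + duration_i).
Compute total resource usage per time slot:
  t=0: active resources = [], total = 0
  t=1: active resources = [], total = 0
  t=2: active resources = [], total = 0
  t=3: active resources = [5, 6], total = 11
  t=4: active resources = [5, 6], total = 11
  t=5: active resources = [4, 6], total = 10
  t=6: active resources = [4, 6], total = 10
  t=7: active resources = [2], total = 2
  t=8: active resources = [2], total = 2
Peak resource demand = 11

11


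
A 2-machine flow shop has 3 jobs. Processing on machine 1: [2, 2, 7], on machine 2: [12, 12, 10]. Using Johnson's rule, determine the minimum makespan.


Apply Johnson's rule:
  Group 1 (a <= b): [(1, 2, 12), (2, 2, 12), (3, 7, 10)]
  Group 2 (a > b): []
Optimal job order: [1, 2, 3]
Schedule:
  Job 1: M1 done at 2, M2 done at 14
  Job 2: M1 done at 4, M2 done at 26
  Job 3: M1 done at 11, M2 done at 36
Makespan = 36

36


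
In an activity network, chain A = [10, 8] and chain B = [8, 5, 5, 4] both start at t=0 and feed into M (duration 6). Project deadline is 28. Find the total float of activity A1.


Forward pass: ES(A1) = sum of predecessors on chain A = 0
EF = ES + duration = 0 + 10 = 10
Backward pass: LF(M) = deadline = 28; LS(M) = 28 - 6 = 22
LF(A1) = LS(M) - sum(successors on chain A) = 22 - 8 = 14
LS = LF - duration = 14 - 10 = 4
Total float = LS - ES = 4 - 0 = 4

4


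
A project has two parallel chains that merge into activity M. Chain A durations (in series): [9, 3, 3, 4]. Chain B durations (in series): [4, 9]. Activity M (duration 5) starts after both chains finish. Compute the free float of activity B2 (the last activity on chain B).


ES(B2) = sum of predecessors on chain B = 4
EF(B2) = ES + duration = 4 + 9 = 13
Successor of B2 is M. ES(M) = max(sum(A), sum(B)) = max(19, 13) = 19
Free float = ES(successor) - EF(current) = 19 - 13 = 6

6


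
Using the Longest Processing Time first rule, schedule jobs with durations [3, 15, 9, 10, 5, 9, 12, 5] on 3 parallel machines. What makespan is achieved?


Sort jobs in decreasing order (LPT): [15, 12, 10, 9, 9, 5, 5, 3]
Assign each job to the least loaded machine:
  Machine 1: jobs [15, 5, 3], load = 23
  Machine 2: jobs [12, 9], load = 21
  Machine 3: jobs [10, 9, 5], load = 24
Makespan = max load = 24

24


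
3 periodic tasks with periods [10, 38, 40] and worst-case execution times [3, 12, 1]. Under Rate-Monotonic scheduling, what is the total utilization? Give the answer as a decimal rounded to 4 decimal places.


Compute individual utilizations (exact fractions):
  Task 1: C/T = 3/10 (approx. 0.3)
  Task 2: C/T = 12/38 = 6/19 (approx. 0.3158)
  Task 3: C/T = 1/40 (approx. 0.025)
Total utilization U = 3/10 + 6/19 + 1/40 = 487/760
Rounded to 4 decimal places: U = 0.6408
RM (Liu & Layland) bound for 3 tasks = 0.779763; compare with U = 487/760 (approx. 0.640789)
U <= bound, so schedulable by RM sufficient condition.

0.6408


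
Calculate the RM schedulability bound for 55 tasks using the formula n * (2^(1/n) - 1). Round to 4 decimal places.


Compute 2^(1/55) = 1.0126824244
Subtract 1: 1.0126824244 - 1 = 0.0126824244
Multiply by n: 55 * 0.0126824244 = 0.6975333420
Round to 4 dp: 0.6975

0.6975


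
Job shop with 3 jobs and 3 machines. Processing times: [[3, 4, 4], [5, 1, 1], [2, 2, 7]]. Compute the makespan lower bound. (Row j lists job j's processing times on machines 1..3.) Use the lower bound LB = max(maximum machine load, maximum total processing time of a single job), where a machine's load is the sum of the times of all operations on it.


Machine loads:
  Machine 1: 3 + 5 + 2 = 10
  Machine 2: 4 + 1 + 2 = 7
  Machine 3: 4 + 1 + 7 = 12
Max machine load = 12
Job totals:
  Job 1: 11
  Job 2: 7
  Job 3: 11
Max job total = 11
Lower bound = max(12, 11) = 12

12


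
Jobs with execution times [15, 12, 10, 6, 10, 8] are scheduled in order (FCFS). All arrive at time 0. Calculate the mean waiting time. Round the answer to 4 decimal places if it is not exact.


FCFS order (as given): [15, 12, 10, 6, 10, 8]
Waiting times:
  Job 1: wait = 0
  Job 2: wait = 15
  Job 3: wait = 27
  Job 4: wait = 37
  Job 5: wait = 43
  Job 6: wait = 53
Sum of waiting times = 175
Average waiting time = 175/6 = 29.1667

29.1667


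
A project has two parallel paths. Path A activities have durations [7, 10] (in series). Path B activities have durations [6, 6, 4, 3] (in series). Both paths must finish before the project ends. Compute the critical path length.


Path A total = 7 + 10 = 17
Path B total = 6 + 6 + 4 + 3 = 19
Critical path = longest path = max(17, 19) = 19

19


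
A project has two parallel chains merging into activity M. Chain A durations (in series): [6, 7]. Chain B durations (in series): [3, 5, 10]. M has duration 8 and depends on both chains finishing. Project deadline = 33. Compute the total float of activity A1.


Forward pass: ES(A1) = sum of predecessors on chain A = 0
EF = ES + duration = 0 + 6 = 6
Backward pass: LF(M) = deadline = 33; LS(M) = 33 - 8 = 25
LF(A1) = LS(M) - sum(successors on chain A) = 25 - 7 = 18
LS = LF - duration = 18 - 6 = 12
Total float = LS - ES = 12 - 0 = 12

12


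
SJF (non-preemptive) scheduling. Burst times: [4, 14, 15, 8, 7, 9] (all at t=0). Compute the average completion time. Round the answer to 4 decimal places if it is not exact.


SJF order (ascending): [4, 7, 8, 9, 14, 15]
Completion times:
  Job 1: burst=4, C=4
  Job 2: burst=7, C=11
  Job 3: burst=8, C=19
  Job 4: burst=9, C=28
  Job 5: burst=14, C=42
  Job 6: burst=15, C=57
Average completion = 161/6 = 26.8333

26.8333


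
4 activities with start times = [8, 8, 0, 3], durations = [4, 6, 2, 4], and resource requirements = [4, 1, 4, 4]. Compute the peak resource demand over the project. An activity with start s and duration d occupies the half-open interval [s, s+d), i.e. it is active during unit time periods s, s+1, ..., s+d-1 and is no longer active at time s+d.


Each activity i is active on [start_i, start_i + duration_i).
Compute total resource usage per time slot:
  t=0: active resources = [4], total = 4
  t=1: active resources = [4], total = 4
  t=2: active resources = [], total = 0
  t=3: active resources = [4], total = 4
  t=4: active resources = [4], total = 4
  t=5: active resources = [4], total = 4
  t=6: active resources = [4], total = 4
  t=7: active resources = [], total = 0
  t=8: active resources = [4, 1], total = 5
  t=9: active resources = [4, 1], total = 5
  t=10: active resources = [4, 1], total = 5
  t=11: active resources = [4, 1], total = 5
  t=12: active resources = [1], total = 1
  t=13: active resources = [1], total = 1
Peak resource demand = 5

5


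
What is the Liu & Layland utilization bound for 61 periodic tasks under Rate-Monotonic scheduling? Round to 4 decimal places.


Compute 2^(1/61) = 1.0114278734
Subtract 1: 1.0114278734 - 1 = 0.0114278734
Multiply by n: 61 * 0.0114278734 = 0.6971002774
Round to 4 dp: 0.6971

0.6971


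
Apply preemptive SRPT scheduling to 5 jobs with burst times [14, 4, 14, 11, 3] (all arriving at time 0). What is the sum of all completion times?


Since all jobs arrive at t=0, SRPT equals SPT ordering.
SPT order: [3, 4, 11, 14, 14]
Completion times:
  Job 1: p=3, C=3
  Job 2: p=4, C=7
  Job 3: p=11, C=18
  Job 4: p=14, C=32
  Job 5: p=14, C=46
Total completion time = 3 + 7 + 18 + 32 + 46 = 106

106


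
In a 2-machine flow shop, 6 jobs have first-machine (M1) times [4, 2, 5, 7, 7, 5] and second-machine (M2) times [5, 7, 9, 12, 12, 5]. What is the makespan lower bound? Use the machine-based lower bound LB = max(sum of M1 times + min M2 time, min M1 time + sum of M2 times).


LB1 = sum(M1 times) + min(M2 times) = 30 + 5 = 35
LB2 = min(M1 times) + sum(M2 times) = 2 + 50 = 52
Lower bound = max(LB1, LB2) = max(35, 52) = 52

52


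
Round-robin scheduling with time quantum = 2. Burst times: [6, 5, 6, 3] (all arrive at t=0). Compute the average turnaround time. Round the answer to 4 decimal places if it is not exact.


Time quantum = 2
Execution trace:
  J1 runs 2 units, time = 2
  J2 runs 2 units, time = 4
  J3 runs 2 units, time = 6
  J4 runs 2 units, time = 8
  J1 runs 2 units, time = 10
  J2 runs 2 units, time = 12
  J3 runs 2 units, time = 14
  J4 runs 1 units, time = 15
  J1 runs 2 units, time = 17
  J2 runs 1 units, time = 18
  J3 runs 2 units, time = 20
Finish times: [17, 18, 20, 15]
Average turnaround = 70/4 = 17.5

17.5


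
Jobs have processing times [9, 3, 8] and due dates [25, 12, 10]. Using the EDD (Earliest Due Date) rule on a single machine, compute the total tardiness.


Sort by due date (EDD order): [(8, 10), (3, 12), (9, 25)]
Compute completion times and tardiness:
  Job 1: p=8, d=10, C=8, tardiness=max(0,8-10)=0
  Job 2: p=3, d=12, C=11, tardiness=max(0,11-12)=0
  Job 3: p=9, d=25, C=20, tardiness=max(0,20-25)=0
Total tardiness = 0

0


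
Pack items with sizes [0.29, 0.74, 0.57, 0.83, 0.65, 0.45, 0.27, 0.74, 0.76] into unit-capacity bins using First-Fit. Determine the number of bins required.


Place items sequentially using First-Fit:
  Item 0.29 -> new Bin 1
  Item 0.74 -> new Bin 2
  Item 0.57 -> Bin 1 (now 0.86)
  Item 0.83 -> new Bin 3
  Item 0.65 -> new Bin 4
  Item 0.45 -> new Bin 5
  Item 0.27 -> Bin 4 (now 0.92)
  Item 0.74 -> new Bin 6
  Item 0.76 -> new Bin 7
Total bins used = 7

7


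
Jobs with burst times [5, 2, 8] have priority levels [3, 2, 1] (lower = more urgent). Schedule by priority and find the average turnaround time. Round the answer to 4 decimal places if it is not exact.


Sort by priority (ascending = highest first):
Order: [(1, 8), (2, 2), (3, 5)]
Completion times:
  Priority 1, burst=8, C=8
  Priority 2, burst=2, C=10
  Priority 3, burst=5, C=15
Average turnaround = 33/3 = 11.0

11.0


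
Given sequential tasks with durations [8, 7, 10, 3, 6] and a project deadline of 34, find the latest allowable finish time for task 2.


LF(activity 2) = deadline - sum of successor durations
Successors: activities 3 through 5 with durations [10, 3, 6]
Sum of successor durations = 19
LF = 34 - 19 = 15

15


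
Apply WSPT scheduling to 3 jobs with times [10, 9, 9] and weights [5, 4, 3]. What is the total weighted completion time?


Compute p/w ratios and sort ascending (WSPT): [(10, 5), (9, 4), (9, 3)]
Compute weighted completion times:
  Job (p=10,w=5): C=10, w*C=5*10=50
  Job (p=9,w=4): C=19, w*C=4*19=76
  Job (p=9,w=3): C=28, w*C=3*28=84
Total weighted completion time = 210

210


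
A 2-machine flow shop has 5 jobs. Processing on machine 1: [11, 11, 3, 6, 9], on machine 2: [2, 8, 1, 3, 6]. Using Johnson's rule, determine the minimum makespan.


Apply Johnson's rule:
  Group 1 (a <= b): []
  Group 2 (a > b): [(2, 11, 8), (5, 9, 6), (4, 6, 3), (1, 11, 2), (3, 3, 1)]
Optimal job order: [2, 5, 4, 1, 3]
Schedule:
  Job 2: M1 done at 11, M2 done at 19
  Job 5: M1 done at 20, M2 done at 26
  Job 4: M1 done at 26, M2 done at 29
  Job 1: M1 done at 37, M2 done at 39
  Job 3: M1 done at 40, M2 done at 41
Makespan = 41

41


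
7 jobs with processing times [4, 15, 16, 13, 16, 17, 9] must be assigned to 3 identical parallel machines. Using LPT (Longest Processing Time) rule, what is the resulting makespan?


Sort jobs in decreasing order (LPT): [17, 16, 16, 15, 13, 9, 4]
Assign each job to the least loaded machine:
  Machine 1: jobs [17, 9, 4], load = 30
  Machine 2: jobs [16, 15], load = 31
  Machine 3: jobs [16, 13], load = 29
Makespan = max load = 31

31


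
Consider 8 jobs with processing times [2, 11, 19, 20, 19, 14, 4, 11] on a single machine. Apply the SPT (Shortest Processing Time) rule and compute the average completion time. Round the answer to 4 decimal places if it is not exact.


Sort jobs by processing time (SPT order): [2, 4, 11, 11, 14, 19, 19, 20]
Compute completion times sequentially:
  Job 1: processing = 2, completes at 2
  Job 2: processing = 4, completes at 6
  Job 3: processing = 11, completes at 17
  Job 4: processing = 11, completes at 28
  Job 5: processing = 14, completes at 42
  Job 6: processing = 19, completes at 61
  Job 7: processing = 19, completes at 80
  Job 8: processing = 20, completes at 100
Sum of completion times = 336
Average completion time = 336/8 = 42.0

42.0


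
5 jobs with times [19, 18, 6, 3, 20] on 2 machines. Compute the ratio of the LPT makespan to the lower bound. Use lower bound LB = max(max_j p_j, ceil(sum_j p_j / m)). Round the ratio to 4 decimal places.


LPT order: [20, 19, 18, 6, 3]
Machine loads after assignment: [29, 37]
LPT makespan = 37
Lower bound = max(max_job, ceil(total/2)) = max(20, 33) = 33
Ratio = 37 / 33 = 1.1212

1.1212


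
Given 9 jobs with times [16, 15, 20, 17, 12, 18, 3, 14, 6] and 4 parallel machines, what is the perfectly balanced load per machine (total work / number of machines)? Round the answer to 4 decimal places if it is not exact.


Total processing time = 16 + 15 + 20 + 17 + 12 + 18 + 3 + 14 + 6 = 121
Number of machines = 4
Ideal balanced load = 121 / 4 = 30.25

30.25


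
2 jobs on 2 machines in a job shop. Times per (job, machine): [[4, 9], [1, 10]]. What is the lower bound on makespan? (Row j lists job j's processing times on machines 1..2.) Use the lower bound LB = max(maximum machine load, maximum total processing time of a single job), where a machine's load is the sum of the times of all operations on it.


Machine loads:
  Machine 1: 4 + 1 = 5
  Machine 2: 9 + 10 = 19
Max machine load = 19
Job totals:
  Job 1: 13
  Job 2: 11
Max job total = 13
Lower bound = max(19, 13) = 19

19


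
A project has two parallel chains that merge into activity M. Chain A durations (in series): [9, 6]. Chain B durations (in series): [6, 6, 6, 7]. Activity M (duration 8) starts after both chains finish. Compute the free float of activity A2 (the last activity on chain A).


ES(A2) = sum of predecessors on chain A = 9
EF(A2) = ES + duration = 9 + 6 = 15
Successor of A2 is M. ES(M) = max(sum(A), sum(B)) = max(15, 25) = 25
Free float = ES(successor) - EF(current) = 25 - 15 = 10

10


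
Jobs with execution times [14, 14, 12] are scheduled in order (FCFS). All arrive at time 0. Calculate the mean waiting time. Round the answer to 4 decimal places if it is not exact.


FCFS order (as given): [14, 14, 12]
Waiting times:
  Job 1: wait = 0
  Job 2: wait = 14
  Job 3: wait = 28
Sum of waiting times = 42
Average waiting time = 42/3 = 14.0

14.0


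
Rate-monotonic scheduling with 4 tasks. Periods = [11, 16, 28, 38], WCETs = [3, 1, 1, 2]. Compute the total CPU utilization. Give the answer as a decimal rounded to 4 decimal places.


Compute individual utilizations (exact fractions):
  Task 1: C/T = 3/11 (approx. 0.2727)
  Task 2: C/T = 1/16 (approx. 0.0625)
  Task 3: C/T = 1/28 (approx. 0.0357)
  Task 4: C/T = 2/38 = 1/19 (approx. 0.0526)
Total utilization U = 3/11 + 1/16 + 1/28 + 1/19 = 9915/23408
Rounded to 4 decimal places: U = 0.4236
RM (Liu & Layland) bound for 4 tasks = 0.756828; compare with U = 9915/23408 (approx. 0.423573)
U <= bound, so schedulable by RM sufficient condition.

0.4236


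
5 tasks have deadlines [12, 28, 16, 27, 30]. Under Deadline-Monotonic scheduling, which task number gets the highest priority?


Sort tasks by relative deadline (ascending):
  Task 1: deadline = 12
  Task 3: deadline = 16
  Task 4: deadline = 27
  Task 2: deadline = 28
  Task 5: deadline = 30
Priority order (highest first): [1, 3, 4, 2, 5]
Highest priority task = 1

1


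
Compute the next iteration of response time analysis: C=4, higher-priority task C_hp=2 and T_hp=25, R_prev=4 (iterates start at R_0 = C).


R_next = C + ceil(R_prev / T_hp) * C_hp
ceil(4 / 25) = ceil(0.16) = 1
Interference = 1 * 2 = 2
R_next = 4 + 2 = 6

6


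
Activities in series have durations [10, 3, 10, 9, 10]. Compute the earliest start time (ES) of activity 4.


Activity 4 starts after activities 1 through 3 complete.
Predecessor durations: [10, 3, 10]
ES = 10 + 3 + 10 = 23

23


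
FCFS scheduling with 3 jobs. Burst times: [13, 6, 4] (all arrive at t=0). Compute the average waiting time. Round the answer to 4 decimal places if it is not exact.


FCFS order (as given): [13, 6, 4]
Waiting times:
  Job 1: wait = 0
  Job 2: wait = 13
  Job 3: wait = 19
Sum of waiting times = 32
Average waiting time = 32/3 = 10.6667

10.6667


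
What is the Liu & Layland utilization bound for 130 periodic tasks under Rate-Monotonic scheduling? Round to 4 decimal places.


Compute 2^(1/130) = 1.0053461413
Subtract 1: 1.0053461413 - 1 = 0.0053461413
Multiply by n: 130 * 0.0053461413 = 0.6949983690
Round to 4 dp: 0.6950

0.6950


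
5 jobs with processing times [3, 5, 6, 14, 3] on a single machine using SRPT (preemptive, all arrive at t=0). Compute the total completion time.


Since all jobs arrive at t=0, SRPT equals SPT ordering.
SPT order: [3, 3, 5, 6, 14]
Completion times:
  Job 1: p=3, C=3
  Job 2: p=3, C=6
  Job 3: p=5, C=11
  Job 4: p=6, C=17
  Job 5: p=14, C=31
Total completion time = 3 + 6 + 11 + 17 + 31 = 68

68
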